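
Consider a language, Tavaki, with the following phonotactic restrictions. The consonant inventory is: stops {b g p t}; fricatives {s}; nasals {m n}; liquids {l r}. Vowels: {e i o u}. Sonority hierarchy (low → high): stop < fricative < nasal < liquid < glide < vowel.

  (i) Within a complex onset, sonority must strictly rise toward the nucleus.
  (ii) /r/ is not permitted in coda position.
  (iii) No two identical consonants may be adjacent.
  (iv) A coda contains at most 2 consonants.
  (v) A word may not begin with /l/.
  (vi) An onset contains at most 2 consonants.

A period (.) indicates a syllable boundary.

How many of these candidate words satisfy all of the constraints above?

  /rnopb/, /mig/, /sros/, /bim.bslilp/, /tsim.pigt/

3

/rnopb/ — violates constraint (i): syllable 1 onset /rn/: /r/ (liquid, 4) → /n/ (nasal, 3) does not rise → illicit
/mig/ — σ1 onset /m/, coda /g/ ok → licit
/sros/ — σ1 onset /sr/ (2→4 rises), coda /s/ ok → licit
/bim.bslilp/ — violates constraint (vi): syllable 2 onset /bsl/ has 3 consonants (> 2) → illicit
/tsim.pigt/ — σ1 onset /ts/ (1→2 rises), coda /m/ ok; σ2 onset /p/, coda /gt/ (2C) ok → licit
Licit: /mig/, /sros/, /tsim.pigt/ → 3.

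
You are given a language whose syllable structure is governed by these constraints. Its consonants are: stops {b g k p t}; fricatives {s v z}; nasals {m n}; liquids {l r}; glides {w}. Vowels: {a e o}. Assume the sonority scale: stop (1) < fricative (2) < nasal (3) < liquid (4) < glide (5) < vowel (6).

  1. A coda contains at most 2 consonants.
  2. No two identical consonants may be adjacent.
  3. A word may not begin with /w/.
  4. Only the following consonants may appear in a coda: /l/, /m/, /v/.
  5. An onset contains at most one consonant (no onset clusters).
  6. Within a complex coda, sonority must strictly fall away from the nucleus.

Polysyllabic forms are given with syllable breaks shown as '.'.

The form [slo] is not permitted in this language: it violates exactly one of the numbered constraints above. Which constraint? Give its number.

[slo]: syllable 1 onset /sl/ has 2 consonants (> 1).
This is a violation of constraint 5: "An onset contains at most one consonant (no onset clusters)."
The remaining constraints (1, 2, 3, 4, 6) are satisfied.

5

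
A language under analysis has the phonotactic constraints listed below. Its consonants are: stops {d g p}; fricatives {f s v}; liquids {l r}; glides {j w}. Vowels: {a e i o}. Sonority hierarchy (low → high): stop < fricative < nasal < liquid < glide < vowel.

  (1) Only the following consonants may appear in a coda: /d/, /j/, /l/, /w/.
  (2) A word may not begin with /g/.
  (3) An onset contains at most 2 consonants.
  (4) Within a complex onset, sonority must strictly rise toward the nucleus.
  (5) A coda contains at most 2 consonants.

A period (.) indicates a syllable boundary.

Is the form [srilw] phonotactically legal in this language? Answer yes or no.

yes

[srilw] — σ1 onset /sr/ (2→4 rises), coda /lw/ (2C) ok → phonotactically legal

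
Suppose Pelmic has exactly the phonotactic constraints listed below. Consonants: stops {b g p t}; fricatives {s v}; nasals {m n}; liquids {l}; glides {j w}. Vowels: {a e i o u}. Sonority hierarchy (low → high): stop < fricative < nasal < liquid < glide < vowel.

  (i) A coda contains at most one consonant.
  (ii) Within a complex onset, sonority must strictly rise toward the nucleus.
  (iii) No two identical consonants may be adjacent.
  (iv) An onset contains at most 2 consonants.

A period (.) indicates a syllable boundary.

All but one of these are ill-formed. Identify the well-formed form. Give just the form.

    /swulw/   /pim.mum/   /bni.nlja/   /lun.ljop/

/lun.ljop/

/swulw/ — violates constraint (i): syllable 1 coda /lw/ has 2 consonants (> 1) → ill-formed
/pim.mum/ — violates constraint (iii): adjacent identical consonants /mm/ → ill-formed
/bni.nlja/ — violates constraint (iv): syllable 2 onset /nlj/ has 3 consonants (> 2) → ill-formed
/lun.ljop/ — σ1 onset /l/, coda /n/ ok; σ2 onset /lj/ (4→5 rises), coda /p/ ok → well-formed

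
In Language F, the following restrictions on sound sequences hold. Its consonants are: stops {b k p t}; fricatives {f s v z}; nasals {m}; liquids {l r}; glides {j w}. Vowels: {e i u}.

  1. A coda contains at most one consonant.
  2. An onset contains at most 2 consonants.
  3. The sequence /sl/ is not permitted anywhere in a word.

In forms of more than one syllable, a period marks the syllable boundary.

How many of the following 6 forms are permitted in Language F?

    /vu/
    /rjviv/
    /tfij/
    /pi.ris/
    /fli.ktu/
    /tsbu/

4

/vu/ — σ1 onset /v/, coda /∅/ ok → permitted
/rjviv/ — violates constraint 2: syllable 1 onset /rjv/ has 3 consonants (> 2) → not permitted
/tfij/ — σ1 onset /tf/ (2C), coda /j/ ok → permitted
/pi.ris/ — σ1 onset /p/, coda /∅/ ok; σ2 onset /r/, coda /s/ ok → permitted
/fli.ktu/ — σ1 onset /fl/ (2C), coda /∅/ ok; σ2 onset /kt/ (2C), coda /∅/ ok → permitted
/tsbu/ — violates constraint 2: syllable 1 onset /tsb/ has 3 consonants (> 2) → not permitted
Permitted: /vu/, /tfij/, /pi.ris/, /fli.ktu/ → 4.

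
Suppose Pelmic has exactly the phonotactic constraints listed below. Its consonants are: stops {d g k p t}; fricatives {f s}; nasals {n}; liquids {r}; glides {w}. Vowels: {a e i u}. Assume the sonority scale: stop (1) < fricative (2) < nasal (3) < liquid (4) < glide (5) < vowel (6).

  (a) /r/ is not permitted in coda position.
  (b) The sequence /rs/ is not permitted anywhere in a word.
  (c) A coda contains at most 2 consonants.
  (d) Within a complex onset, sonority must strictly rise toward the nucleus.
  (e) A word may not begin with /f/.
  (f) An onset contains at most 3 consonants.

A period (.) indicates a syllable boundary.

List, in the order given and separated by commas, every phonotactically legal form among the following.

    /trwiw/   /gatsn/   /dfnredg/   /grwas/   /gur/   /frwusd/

/trwiw/ — σ1 onset /trw/ (1→4→5 rises), coda /w/ ok → phonotactically legal
/gatsn/ — violates constraint (c): syllable 1 coda /tsn/ has 3 consonants (> 2) → phonotactically illegal
/dfnredg/ — violates constraint (f): syllable 1 onset /dfnr/ has 4 consonants (> 3) → phonotactically illegal
/grwas/ — σ1 onset /grw/ (1→4→5 rises), coda /s/ ok → phonotactically legal
/gur/ — violates constraint (a): syllable 1 coda contains /r/ → phonotactically illegal
/frwusd/ — violates constraint (e): word begins with /f/ → phonotactically illegal

/trwiw/, /grwas/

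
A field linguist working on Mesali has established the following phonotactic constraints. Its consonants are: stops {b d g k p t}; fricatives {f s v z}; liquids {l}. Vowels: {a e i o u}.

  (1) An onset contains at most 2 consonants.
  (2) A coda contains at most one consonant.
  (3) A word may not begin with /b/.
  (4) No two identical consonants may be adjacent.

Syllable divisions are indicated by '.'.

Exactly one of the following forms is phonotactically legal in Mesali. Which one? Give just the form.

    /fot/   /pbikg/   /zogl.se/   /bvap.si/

/fot/ — σ1 onset /f/, coda /t/ ok → phonotactically legal
/pbikg/ — violates constraint 2: syllable 1 coda /kg/ has 2 consonants (> 1) → phonotactically illegal
/zogl.se/ — violates constraint 2: syllable 1 coda /gl/ has 2 consonants (> 1) → phonotactically illegal
/bvap.si/ — violates constraint 3: word begins with /b/ → phonotactically illegal

/fot/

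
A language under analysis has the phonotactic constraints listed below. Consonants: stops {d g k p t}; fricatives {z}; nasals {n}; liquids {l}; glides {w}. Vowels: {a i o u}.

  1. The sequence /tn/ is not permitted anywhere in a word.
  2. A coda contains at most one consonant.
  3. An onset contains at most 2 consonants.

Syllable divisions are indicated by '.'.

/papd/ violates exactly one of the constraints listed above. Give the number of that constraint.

2

/papd/: syllable 1 coda /pd/ has 2 consonants (> 1).
This is a violation of constraint 2: "A coda contains at most one consonant."
The remaining constraints (1, 3) are satisfied.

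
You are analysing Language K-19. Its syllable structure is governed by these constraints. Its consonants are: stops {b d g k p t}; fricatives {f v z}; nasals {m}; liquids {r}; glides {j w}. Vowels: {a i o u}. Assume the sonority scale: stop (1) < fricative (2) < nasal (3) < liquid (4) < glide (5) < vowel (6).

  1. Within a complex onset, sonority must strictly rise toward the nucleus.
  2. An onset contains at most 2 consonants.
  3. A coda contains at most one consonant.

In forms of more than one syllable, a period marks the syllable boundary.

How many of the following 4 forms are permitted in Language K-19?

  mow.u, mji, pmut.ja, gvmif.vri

mow.u — σ1 onset /m/, coda /w/ ok; σ2 onset /∅/, coda /∅/ ok → permitted
mji — σ1 onset /mj/ (3→5 rises), coda /∅/ ok → permitted
pmut.ja — σ1 onset /pm/ (1→3 rises), coda /t/ ok; σ2 onset /j/, coda /∅/ ok → permitted
gvmif.vri — violates constraint 2: syllable 1 onset /gvm/ has 3 consonants (> 2) → not permitted
Permitted: mow.u, mji, pmut.ja → 3.

3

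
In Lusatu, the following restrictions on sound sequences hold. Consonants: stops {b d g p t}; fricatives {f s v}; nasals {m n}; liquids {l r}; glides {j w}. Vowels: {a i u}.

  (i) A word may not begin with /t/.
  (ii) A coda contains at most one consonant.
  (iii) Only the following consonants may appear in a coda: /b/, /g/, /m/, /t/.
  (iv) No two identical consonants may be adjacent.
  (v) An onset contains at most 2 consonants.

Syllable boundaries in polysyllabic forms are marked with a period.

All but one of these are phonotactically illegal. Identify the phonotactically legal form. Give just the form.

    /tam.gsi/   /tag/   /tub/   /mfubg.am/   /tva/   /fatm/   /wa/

/tam.gsi/ — violates constraint (i): word begins with /t/ → phonotactically illegal
/tag/ — violates constraint (i): word begins with /t/ → phonotactically illegal
/tub/ — violates constraint (i): word begins with /t/ → phonotactically illegal
/mfubg.am/ — violates constraint (ii): syllable 1 coda /bg/ has 2 consonants (> 1) → phonotactically illegal
/tva/ — violates constraint (i): word begins with /t/ → phonotactically illegal
/fatm/ — violates constraint (ii): syllable 1 coda /tm/ has 2 consonants (> 1) → phonotactically illegal
/wa/ — σ1 onset /w/, coda /∅/ ok → phonotactically legal

/wa/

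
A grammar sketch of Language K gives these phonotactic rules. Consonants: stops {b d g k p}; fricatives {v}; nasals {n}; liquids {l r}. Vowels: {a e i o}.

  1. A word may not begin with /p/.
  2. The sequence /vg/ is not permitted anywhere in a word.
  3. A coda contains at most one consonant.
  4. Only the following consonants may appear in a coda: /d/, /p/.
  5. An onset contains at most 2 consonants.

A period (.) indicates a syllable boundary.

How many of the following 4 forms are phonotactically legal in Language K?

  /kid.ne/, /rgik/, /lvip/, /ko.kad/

/kid.ne/ — σ1 onset /k/, coda /d/ ok; σ2 onset /n/, coda /∅/ ok → phonotactically legal
/rgik/ — violates constraint 4: syllable 1 coda contains /k/, which is not a licensed coda consonant → phonotactically illegal
/lvip/ — σ1 onset /lv/ (2C), coda /p/ ok → phonotactically legal
/ko.kad/ — σ1 onset /k/, coda /∅/ ok; σ2 onset /k/, coda /d/ ok → phonotactically legal
Phonotactically legal: /kid.ne/, /lvip/, /ko.kad/ → 3.

3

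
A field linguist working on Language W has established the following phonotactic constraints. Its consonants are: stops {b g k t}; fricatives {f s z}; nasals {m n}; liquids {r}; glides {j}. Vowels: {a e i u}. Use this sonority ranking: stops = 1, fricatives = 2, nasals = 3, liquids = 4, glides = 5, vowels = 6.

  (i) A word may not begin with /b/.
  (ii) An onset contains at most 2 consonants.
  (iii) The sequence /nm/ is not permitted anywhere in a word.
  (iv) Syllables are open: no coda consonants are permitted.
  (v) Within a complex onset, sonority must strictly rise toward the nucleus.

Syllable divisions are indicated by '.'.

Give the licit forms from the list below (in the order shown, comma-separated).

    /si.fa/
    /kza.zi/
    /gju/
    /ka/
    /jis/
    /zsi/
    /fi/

/si.fa/, /kza.zi/, /gju/, /ka/, /fi/

/si.fa/ — σ1 onset /s/, coda /∅/ ok; σ2 onset /f/, coda /∅/ ok → licit
/kza.zi/ — σ1 onset /kz/ (1→2 rises), coda /∅/ ok; σ2 onset /z/, coda /∅/ ok → licit
/gju/ — σ1 onset /gj/ (1→5 rises), coda /∅/ ok → licit
/ka/ — σ1 onset /k/, coda /∅/ ok → licit
/jis/ — violates constraint (iv): syllable 1 coda /s/ has 1 consonant (> 0) → illicit
/zsi/ — violates constraint (v): syllable 1 onset /zs/: /z/ (fricative, 2) → /s/ (fricative, 2) does not rise → illicit
/fi/ — σ1 onset /f/, coda /∅/ ok → licit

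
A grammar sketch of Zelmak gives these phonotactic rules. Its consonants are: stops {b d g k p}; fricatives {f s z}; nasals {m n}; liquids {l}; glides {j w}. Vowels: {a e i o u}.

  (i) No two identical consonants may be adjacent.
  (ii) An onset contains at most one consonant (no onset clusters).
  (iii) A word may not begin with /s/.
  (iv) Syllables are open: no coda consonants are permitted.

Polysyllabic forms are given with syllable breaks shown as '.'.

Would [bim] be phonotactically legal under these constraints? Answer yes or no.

[bim] — violates constraint (iv): syllable 1 coda /m/ has 1 consonant (> 0) → phonotactically illegal

no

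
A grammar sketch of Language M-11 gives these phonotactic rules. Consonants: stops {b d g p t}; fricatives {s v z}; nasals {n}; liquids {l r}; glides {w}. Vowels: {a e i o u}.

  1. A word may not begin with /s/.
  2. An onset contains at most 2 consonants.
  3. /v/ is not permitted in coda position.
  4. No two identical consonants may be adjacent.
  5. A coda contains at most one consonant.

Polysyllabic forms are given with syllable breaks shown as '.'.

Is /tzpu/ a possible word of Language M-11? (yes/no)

no

/tzpu/ — violates constraint 2: syllable 1 onset /tzp/ has 3 consonants (> 2) → not permitted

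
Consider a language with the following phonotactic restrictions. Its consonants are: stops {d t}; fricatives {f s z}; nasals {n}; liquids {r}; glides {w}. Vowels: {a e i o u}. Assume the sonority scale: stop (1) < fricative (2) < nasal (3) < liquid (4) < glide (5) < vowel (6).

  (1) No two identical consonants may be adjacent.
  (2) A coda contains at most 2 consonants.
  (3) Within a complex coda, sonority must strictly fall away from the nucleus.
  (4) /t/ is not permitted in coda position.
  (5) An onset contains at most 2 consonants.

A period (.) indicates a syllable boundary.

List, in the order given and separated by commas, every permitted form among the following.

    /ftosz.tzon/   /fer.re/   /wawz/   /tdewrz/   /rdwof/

/wawz/

/ftosz.tzon/ — violates constraint 3: syllable 1 coda /sz/: /s/ (fricative, 2) → /z/ (fricative, 2) does not fall → not permitted
/fer.re/ — violates constraint 1: adjacent identical consonants /rr/ → not permitted
/wawz/ — σ1 onset /w/, coda /wz/ (5→2 falls) ok → permitted
/tdewrz/ — violates constraint 2: syllable 1 coda /wrz/ has 3 consonants (> 2) → not permitted
/rdwof/ — violates constraint 5: syllable 1 onset /rdw/ has 3 consonants (> 2) → not permitted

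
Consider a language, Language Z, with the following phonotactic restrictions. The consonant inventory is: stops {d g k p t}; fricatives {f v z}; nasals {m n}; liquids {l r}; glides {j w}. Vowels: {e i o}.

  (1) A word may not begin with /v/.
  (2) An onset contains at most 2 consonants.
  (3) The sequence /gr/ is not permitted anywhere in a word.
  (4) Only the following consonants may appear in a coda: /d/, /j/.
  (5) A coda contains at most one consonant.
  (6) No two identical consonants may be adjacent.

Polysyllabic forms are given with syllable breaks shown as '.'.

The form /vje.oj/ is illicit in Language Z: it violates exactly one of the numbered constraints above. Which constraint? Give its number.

1

/vje.oj/: word begins with /v/.
This is a violation of constraint 1: "A word may not begin with /v/."
The remaining constraints (2, 3, 4, 5, 6) are satisfied.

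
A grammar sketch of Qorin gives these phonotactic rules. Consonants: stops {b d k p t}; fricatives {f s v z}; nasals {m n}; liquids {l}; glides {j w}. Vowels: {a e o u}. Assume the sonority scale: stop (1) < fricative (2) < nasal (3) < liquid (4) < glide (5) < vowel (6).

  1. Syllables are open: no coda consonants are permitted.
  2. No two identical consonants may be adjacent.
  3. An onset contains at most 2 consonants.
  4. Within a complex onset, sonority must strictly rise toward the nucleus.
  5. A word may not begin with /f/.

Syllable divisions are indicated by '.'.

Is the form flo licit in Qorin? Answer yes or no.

no

flo — violates constraint 5: word begins with /f/ → illicit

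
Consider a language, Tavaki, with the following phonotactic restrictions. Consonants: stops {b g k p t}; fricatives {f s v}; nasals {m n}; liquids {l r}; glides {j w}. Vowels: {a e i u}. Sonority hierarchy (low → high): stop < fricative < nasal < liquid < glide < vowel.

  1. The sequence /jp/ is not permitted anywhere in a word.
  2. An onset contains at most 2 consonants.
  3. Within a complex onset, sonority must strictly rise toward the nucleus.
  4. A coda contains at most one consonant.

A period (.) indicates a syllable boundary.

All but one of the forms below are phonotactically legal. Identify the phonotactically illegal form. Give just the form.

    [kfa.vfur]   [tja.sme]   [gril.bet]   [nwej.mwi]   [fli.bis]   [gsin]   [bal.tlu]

[kfa.vfur]

[kfa.vfur] — violates constraint 3: syllable 2 onset /vf/: /v/ (fricative, 2) → /f/ (fricative, 2) does not rise → phonotactically illegal
[tja.sme] — σ1 onset /tj/ (1→5 rises), coda /∅/ ok; σ2 onset /sm/ (2→3 rises), coda /∅/ ok → phonotactically legal
[gril.bet] — σ1 onset /gr/ (1→4 rises), coda /l/ ok; σ2 onset /b/, coda /t/ ok → phonotactically legal
[nwej.mwi] — σ1 onset /nw/ (3→5 rises), coda /j/ ok; σ2 onset /mw/ (3→5 rises), coda /∅/ ok → phonotactically legal
[fli.bis] — σ1 onset /fl/ (2→4 rises), coda /∅/ ok; σ2 onset /b/, coda /s/ ok → phonotactically legal
[gsin] — σ1 onset /gs/ (1→2 rises), coda /n/ ok → phonotactically legal
[bal.tlu] — σ1 onset /b/, coda /l/ ok; σ2 onset /tl/ (1→4 rises), coda /∅/ ok → phonotactically legal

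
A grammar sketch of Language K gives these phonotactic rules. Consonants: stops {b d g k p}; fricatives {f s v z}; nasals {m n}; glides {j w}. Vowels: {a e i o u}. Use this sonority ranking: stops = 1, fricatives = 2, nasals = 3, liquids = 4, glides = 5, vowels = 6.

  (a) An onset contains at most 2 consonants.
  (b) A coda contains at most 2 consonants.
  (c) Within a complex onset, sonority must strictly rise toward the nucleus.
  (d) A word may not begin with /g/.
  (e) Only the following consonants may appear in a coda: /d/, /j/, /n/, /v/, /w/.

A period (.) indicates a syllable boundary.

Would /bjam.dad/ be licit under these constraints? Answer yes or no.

/bjam.dad/ — violates constraint (e): syllable 1 coda contains /m/, which is not a licensed coda consonant → illicit

no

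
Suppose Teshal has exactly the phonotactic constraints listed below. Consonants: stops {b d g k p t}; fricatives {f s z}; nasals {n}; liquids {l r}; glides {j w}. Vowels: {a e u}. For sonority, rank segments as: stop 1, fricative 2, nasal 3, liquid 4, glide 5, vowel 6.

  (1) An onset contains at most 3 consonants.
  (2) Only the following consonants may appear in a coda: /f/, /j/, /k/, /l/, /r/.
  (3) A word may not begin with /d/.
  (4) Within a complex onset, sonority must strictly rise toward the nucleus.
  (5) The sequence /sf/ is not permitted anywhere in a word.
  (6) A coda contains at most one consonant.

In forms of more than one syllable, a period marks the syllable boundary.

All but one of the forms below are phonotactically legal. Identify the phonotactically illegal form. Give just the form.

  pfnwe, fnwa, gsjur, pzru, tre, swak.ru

pfnwe

pfnwe — violates constraint 1: syllable 1 onset /pfnw/ has 4 consonants (> 3) → phonotactically illegal
fnwa — σ1 onset /fnw/ (2→3→5 rises), coda /∅/ ok → phonotactically legal
gsjur — σ1 onset /gsj/ (1→2→5 rises), coda /r/ ok → phonotactically legal
pzru — σ1 onset /pzr/ (1→2→4 rises), coda /∅/ ok → phonotactically legal
tre — σ1 onset /tr/ (1→4 rises), coda /∅/ ok → phonotactically legal
swak.ru — σ1 onset /sw/ (2→5 rises), coda /k/ ok; σ2 onset /r/, coda /∅/ ok → phonotactically legal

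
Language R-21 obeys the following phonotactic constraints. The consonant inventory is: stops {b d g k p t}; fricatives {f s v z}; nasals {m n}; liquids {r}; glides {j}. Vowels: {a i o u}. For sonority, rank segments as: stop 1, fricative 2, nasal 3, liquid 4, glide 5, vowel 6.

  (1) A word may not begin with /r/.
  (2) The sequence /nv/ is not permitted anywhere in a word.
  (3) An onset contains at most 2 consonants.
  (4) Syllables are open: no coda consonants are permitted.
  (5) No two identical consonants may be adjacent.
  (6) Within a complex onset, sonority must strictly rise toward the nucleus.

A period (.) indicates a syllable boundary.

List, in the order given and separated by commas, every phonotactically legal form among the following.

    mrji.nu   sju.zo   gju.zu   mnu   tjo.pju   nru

mrji.nu — violates constraint 3: syllable 1 onset /mrj/ has 3 consonants (> 2) → phonotactically illegal
sju.zo — σ1 onset /sj/ (2→5 rises), coda /∅/ ok; σ2 onset /z/, coda /∅/ ok → phonotactically legal
gju.zu — σ1 onset /gj/ (1→5 rises), coda /∅/ ok; σ2 onset /z/, coda /∅/ ok → phonotactically legal
mnu — violates constraint 6: syllable 1 onset /mn/: /m/ (nasal, 3) → /n/ (nasal, 3) does not rise → phonotactically illegal
tjo.pju — σ1 onset /tj/ (1→5 rises), coda /∅/ ok; σ2 onset /pj/ (1→5 rises), coda /∅/ ok → phonotactically legal
nru — σ1 onset /nr/ (3→4 rises), coda /∅/ ok → phonotactically legal

sju.zo, gju.zu, tjo.pju, nru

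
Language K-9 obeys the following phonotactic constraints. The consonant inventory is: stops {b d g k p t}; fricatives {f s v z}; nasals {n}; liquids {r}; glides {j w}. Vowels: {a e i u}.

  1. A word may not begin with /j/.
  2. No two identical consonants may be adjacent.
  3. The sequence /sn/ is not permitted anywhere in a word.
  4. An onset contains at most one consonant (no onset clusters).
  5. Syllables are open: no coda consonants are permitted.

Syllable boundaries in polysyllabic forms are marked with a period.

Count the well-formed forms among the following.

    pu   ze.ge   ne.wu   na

4

pu — σ1 onset /p/, coda /∅/ ok → well-formed
ze.ge — σ1 onset /z/, coda /∅/ ok; σ2 onset /g/, coda /∅/ ok → well-formed
ne.wu — σ1 onset /n/, coda /∅/ ok; σ2 onset /w/, coda /∅/ ok → well-formed
na — σ1 onset /n/, coda /∅/ ok → well-formed
Well-formed: pu, ze.ge, ne.wu, na → 4.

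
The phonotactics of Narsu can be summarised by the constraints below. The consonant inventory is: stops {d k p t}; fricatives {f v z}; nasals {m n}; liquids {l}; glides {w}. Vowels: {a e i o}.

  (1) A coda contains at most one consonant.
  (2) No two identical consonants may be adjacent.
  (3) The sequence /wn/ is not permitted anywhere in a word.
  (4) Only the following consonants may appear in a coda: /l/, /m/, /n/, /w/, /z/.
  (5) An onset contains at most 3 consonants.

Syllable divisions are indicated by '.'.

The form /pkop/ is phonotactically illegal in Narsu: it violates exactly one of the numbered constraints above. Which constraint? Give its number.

/pkop/: syllable 1 coda contains /p/, which is not a licensed coda consonant.
This is a violation of constraint 4: "Only the following consonants may appear in a coda: /l/, /m/, /n/, /w/, /z/."
The remaining constraints (1, 2, 3, 5) are satisfied.

4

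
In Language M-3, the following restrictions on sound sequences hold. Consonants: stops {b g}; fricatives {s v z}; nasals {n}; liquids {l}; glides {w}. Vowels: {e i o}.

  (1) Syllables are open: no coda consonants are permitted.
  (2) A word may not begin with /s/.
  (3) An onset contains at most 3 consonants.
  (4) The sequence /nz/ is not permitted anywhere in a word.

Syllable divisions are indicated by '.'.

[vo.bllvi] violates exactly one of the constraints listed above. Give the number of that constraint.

3

[vo.bllvi]: syllable 2 onset /bllv/ has 4 consonants (> 3).
This is a violation of constraint 3: "An onset contains at most 3 consonants."
The remaining constraints (1, 2, 4) are satisfied.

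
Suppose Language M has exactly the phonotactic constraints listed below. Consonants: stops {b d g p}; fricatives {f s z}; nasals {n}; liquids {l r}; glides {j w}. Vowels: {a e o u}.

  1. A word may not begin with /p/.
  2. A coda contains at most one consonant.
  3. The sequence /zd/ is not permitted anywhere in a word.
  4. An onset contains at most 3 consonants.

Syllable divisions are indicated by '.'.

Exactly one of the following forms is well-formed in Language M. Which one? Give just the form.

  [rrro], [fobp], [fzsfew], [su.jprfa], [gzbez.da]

[rrro] — σ1 onset /rrr/ (3C), coda /∅/ ok → well-formed
[fobp] — violates constraint 2: syllable 1 coda /bp/ has 2 consonants (> 1) → ill-formed
[fzsfew] — violates constraint 4: syllable 1 onset /fzsf/ has 4 consonants (> 3) → ill-formed
[su.jprfa] — violates constraint 4: syllable 2 onset /jprf/ has 4 consonants (> 3) → ill-formed
[gzbez.da] — violates constraint 3: contains banned sequence /zd/ → ill-formed

[rrro]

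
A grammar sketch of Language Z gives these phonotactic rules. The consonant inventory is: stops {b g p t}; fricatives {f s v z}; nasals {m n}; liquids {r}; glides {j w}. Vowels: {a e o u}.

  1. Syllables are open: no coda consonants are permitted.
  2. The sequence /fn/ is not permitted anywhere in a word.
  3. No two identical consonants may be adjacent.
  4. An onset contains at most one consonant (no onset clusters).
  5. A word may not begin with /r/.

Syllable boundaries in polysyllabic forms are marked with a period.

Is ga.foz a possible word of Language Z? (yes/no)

no

ga.foz — violates constraint 1: syllable 2 coda /z/ has 1 consonant (> 0) → phonotactically illegal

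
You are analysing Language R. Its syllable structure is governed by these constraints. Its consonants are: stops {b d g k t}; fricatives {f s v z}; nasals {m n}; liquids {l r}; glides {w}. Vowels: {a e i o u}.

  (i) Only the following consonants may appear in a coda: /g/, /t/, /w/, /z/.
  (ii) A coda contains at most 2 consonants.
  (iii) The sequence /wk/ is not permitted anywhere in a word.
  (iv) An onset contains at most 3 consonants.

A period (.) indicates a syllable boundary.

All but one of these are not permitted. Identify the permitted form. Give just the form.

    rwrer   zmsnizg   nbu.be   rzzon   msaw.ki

nbu.be

rwrer — violates constraint (i): syllable 1 coda contains /r/, which is not a licensed coda consonant → not permitted
zmsnizg — violates constraint (iv): syllable 1 onset /zmsn/ has 4 consonants (> 3) → not permitted
nbu.be — σ1 onset /nb/ (2C), coda /∅/ ok; σ2 onset /b/, coda /∅/ ok → permitted
rzzon — violates constraint (i): syllable 1 coda contains /n/, which is not a licensed coda consonant → not permitted
msaw.ki — violates constraint (iii): contains banned sequence /wk/ → not permitted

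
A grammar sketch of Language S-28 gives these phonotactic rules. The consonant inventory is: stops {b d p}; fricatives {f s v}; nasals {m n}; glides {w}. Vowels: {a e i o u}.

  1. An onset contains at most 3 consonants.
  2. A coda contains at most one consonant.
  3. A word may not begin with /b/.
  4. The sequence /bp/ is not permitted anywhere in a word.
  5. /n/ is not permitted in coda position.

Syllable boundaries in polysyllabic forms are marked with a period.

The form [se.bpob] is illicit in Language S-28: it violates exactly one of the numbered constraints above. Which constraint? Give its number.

4

[se.bpob]: contains banned sequence /bp/.
This is a violation of constraint 4: "The sequence /bp/ is not permitted anywhere in a word."
The remaining constraints (1, 2, 3, 5) are satisfied.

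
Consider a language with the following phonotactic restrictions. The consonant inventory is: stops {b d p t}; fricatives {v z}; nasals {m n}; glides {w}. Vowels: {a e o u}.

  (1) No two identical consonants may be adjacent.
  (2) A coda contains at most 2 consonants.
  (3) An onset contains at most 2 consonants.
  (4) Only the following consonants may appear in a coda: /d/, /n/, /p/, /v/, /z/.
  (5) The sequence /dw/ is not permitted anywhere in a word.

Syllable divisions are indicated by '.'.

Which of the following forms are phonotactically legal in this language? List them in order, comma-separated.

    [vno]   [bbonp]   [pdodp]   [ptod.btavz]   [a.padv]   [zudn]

[vno] — σ1 onset /vn/ (2C), coda /∅/ ok → phonotactically legal
[bbonp] — violates constraint 1: adjacent identical consonants /bb/ → phonotactically illegal
[pdodp] — σ1 onset /pd/ (2C), coda /dp/ (2C) ok → phonotactically legal
[ptod.btavz] — σ1 onset /pt/ (2C), coda /d/ ok; σ2 onset /bt/ (2C), coda /vz/ (2C) ok → phonotactically legal
[a.padv] — σ1 onset /∅/, coda /∅/ ok; σ2 onset /p/, coda /dv/ (2C) ok → phonotactically legal
[zudn] — σ1 onset /z/, coda /dn/ (2C) ok → phonotactically legal

[vno], [pdodp], [ptod.btavz], [a.padv], [zudn]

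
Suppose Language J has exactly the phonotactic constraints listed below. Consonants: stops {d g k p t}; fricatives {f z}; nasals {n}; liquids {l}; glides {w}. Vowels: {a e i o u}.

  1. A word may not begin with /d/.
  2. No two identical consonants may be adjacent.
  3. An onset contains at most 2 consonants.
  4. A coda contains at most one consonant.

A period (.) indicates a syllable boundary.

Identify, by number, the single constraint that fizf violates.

fizf: syllable 1 coda /zf/ has 2 consonants (> 1).
This is a violation of constraint 4: "A coda contains at most one consonant."
The remaining constraints (1, 2, 3) are satisfied.

4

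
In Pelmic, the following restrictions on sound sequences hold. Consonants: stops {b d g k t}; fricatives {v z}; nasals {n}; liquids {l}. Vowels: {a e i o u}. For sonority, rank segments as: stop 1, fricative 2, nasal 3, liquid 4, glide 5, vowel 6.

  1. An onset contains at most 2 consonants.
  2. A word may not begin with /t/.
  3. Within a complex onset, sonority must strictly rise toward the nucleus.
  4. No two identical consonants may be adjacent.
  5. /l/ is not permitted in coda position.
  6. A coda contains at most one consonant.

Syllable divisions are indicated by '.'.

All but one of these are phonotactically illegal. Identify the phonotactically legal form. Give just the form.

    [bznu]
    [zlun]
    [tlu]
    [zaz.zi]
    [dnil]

[bznu] — violates constraint 1: syllable 1 onset /bzn/ has 3 consonants (> 2) → phonotactically illegal
[zlun] — σ1 onset /zl/ (2→4 rises), coda /n/ ok → phonotactically legal
[tlu] — violates constraint 2: word begins with /t/ → phonotactically illegal
[zaz.zi] — violates constraint 4: adjacent identical consonants /zz/ → phonotactically illegal
[dnil] — violates constraint 5: syllable 1 coda contains /l/ → phonotactically illegal

[zlun]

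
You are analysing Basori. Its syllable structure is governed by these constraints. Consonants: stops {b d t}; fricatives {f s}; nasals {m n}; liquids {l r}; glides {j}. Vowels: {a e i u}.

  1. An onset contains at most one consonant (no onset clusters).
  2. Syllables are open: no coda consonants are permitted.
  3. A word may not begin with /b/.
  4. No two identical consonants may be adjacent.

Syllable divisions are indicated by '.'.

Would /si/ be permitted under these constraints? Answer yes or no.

/si/ — σ1 onset /s/, coda /∅/ ok → permitted

yes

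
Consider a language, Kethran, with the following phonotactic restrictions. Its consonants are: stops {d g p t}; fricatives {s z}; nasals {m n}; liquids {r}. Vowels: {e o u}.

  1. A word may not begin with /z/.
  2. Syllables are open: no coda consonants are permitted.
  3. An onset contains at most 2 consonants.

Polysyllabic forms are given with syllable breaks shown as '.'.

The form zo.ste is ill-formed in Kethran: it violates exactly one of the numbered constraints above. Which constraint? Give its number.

1

zo.ste: word begins with /z/.
This is a violation of constraint 1: "A word may not begin with /z/."
The remaining constraints (2, 3) are satisfied.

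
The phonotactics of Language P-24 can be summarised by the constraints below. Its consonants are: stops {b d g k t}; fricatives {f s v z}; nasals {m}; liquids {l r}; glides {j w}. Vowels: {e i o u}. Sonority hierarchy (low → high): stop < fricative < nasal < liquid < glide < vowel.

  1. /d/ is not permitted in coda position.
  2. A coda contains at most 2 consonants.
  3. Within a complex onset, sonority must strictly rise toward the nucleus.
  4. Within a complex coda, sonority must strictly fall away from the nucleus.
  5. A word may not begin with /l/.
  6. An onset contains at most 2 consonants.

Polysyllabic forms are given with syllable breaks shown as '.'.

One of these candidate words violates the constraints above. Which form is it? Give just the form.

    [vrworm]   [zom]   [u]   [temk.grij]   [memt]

[vrworm] — violates constraint 6: syllable 1 onset /vrw/ has 3 consonants (> 2) → not permitted
[zom] — σ1 onset /z/, coda /m/ ok → permitted
[u] — σ1 onset /∅/, coda /∅/ ok → permitted
[temk.grij] — σ1 onset /t/, coda /mk/ (3→1 falls) ok; σ2 onset /gr/ (1→4 rises), coda /j/ ok → permitted
[memt] — σ1 onset /m/, coda /mt/ (3→1 falls) ok → permitted

[vrworm]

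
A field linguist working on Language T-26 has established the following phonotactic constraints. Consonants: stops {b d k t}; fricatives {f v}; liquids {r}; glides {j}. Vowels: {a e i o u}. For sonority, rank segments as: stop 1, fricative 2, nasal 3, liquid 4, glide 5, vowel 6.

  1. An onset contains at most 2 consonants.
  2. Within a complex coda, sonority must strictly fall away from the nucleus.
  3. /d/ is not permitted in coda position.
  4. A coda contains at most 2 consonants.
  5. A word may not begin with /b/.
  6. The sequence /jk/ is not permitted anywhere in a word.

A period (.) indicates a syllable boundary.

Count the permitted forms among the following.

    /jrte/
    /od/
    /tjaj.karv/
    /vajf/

/jrte/ — violates constraint 1: syllable 1 onset /jrt/ has 3 consonants (> 2) → not permitted
/od/ — violates constraint 3: syllable 1 coda contains /d/ → not permitted
/tjaj.karv/ — violates constraint 6: contains banned sequence /jk/ → not permitted
/vajf/ — σ1 onset /v/, coda /jf/ (5→2 falls) ok → permitted
Permitted: /vajf/ → 1.

1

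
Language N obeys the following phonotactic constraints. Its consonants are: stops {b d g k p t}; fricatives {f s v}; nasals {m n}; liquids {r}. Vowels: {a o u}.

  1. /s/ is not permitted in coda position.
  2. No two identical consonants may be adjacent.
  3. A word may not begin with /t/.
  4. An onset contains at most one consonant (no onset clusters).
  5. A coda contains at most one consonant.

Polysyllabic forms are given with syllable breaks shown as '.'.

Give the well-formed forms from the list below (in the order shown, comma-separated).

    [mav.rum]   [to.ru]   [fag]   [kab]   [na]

[mav.rum] — σ1 onset /m/, coda /v/ ok; σ2 onset /r/, coda /m/ ok → well-formed
[to.ru] — violates constraint 3: word begins with /t/ → ill-formed
[fag] — σ1 onset /f/, coda /g/ ok → well-formed
[kab] — σ1 onset /k/, coda /b/ ok → well-formed
[na] — σ1 onset /n/, coda /∅/ ok → well-formed

[mav.rum], [fag], [kab], [na]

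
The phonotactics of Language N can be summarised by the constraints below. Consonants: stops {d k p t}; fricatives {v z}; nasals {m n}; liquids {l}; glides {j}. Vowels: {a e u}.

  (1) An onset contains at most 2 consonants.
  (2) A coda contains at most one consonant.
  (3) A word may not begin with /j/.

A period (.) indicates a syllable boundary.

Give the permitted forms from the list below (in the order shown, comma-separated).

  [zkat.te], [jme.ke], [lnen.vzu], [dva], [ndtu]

[zkat.te], [lnen.vzu], [dva]

[zkat.te] — σ1 onset /zk/ (2C), coda /t/ ok; σ2 onset /t/, coda /∅/ ok → permitted
[jme.ke] — violates constraint 3: word begins with /j/ → not permitted
[lnen.vzu] — σ1 onset /ln/ (2C), coda /n/ ok; σ2 onset /vz/ (2C), coda /∅/ ok → permitted
[dva] — σ1 onset /dv/ (2C), coda /∅/ ok → permitted
[ndtu] — violates constraint 1: syllable 1 onset /ndt/ has 3 consonants (> 2) → not permitted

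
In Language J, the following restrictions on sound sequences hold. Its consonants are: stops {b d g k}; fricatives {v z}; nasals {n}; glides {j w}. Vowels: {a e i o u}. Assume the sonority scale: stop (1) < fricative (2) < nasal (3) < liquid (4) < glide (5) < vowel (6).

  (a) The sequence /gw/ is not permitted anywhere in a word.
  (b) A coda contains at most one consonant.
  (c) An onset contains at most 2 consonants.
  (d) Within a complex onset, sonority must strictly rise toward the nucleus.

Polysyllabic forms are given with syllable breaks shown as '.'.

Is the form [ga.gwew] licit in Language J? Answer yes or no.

no

[ga.gwew] — violates constraint (a): contains banned sequence /gw/ → illicit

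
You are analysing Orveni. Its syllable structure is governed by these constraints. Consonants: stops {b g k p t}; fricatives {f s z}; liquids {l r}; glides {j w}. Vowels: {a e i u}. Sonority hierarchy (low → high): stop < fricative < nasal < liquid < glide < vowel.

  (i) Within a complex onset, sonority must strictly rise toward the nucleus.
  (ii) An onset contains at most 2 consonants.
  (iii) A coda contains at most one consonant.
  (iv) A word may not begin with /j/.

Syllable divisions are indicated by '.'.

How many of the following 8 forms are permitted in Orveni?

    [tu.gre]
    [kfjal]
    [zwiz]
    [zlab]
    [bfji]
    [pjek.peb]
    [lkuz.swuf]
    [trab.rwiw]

[tu.gre] — σ1 onset /t/, coda /∅/ ok; σ2 onset /gr/ (1→4 rises), coda /∅/ ok → permitted
[kfjal] — violates constraint (ii): syllable 1 onset /kfj/ has 3 consonants (> 2) → not permitted
[zwiz] — σ1 onset /zw/ (2→5 rises), coda /z/ ok → permitted
[zlab] — σ1 onset /zl/ (2→4 rises), coda /b/ ok → permitted
[bfji] — violates constraint (ii): syllable 1 onset /bfj/ has 3 consonants (> 2) → not permitted
[pjek.peb] — σ1 onset /pj/ (1→5 rises), coda /k/ ok; σ2 onset /p/, coda /b/ ok → permitted
[lkuz.swuf] — violates constraint (i): syllable 1 onset /lk/: /l/ (liquid, 4) → /k/ (stop, 1) does not rise → not permitted
[trab.rwiw] — σ1 onset /tr/ (1→4 rises), coda /b/ ok; σ2 onset /rw/ (4→5 rises), coda /w/ ok → permitted
Permitted: [tu.gre], [zwiz], [zlab], [pjek.peb], [trab.rwiw] → 5.

5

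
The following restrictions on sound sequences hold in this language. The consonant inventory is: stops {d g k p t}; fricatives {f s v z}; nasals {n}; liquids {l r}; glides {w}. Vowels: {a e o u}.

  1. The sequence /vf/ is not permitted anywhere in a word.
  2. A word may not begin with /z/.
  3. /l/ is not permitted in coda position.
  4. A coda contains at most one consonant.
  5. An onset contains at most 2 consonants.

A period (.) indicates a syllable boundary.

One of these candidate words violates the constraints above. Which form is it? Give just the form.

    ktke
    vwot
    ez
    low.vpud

ktke

ktke — violates constraint 5: syllable 1 onset /ktk/ has 3 consonants (> 2) → not permitted
vwot — σ1 onset /vw/ (2C), coda /t/ ok → permitted
ez — σ1 onset /∅/, coda /z/ ok → permitted
low.vpud — σ1 onset /l/, coda /w/ ok; σ2 onset /vp/ (2C), coda /d/ ok → permitted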